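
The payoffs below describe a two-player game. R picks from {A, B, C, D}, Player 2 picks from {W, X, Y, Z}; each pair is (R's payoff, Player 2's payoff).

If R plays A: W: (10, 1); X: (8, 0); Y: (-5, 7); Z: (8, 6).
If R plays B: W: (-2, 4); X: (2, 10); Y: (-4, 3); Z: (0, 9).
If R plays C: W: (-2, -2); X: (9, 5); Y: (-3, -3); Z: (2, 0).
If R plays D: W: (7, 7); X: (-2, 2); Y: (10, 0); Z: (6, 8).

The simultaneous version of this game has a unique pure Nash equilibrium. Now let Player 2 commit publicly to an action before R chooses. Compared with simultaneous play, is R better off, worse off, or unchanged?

Work backward from R's decision.
- W → R plays A (best of 10, -2, -2, 7); Player 2 gets 1.
- X → R plays C (best of 8, 2, 9, -2); Player 2 gets 5.
- Y → R plays D (best of -5, -4, -3, 10); Player 2 gets 0.
- Z → R plays A (best of 8, 0, 2, 6); Player 2 gets 6.
Maximizing over 1, 5, 0, 6, Player 2 chooses Z. Subgame-perfect outcome: (A, Z) with payoffs (8, 6).
Under simultaneous play:
R's best replies: W→A; X→C; Y→D; Z→A.
Player 2's best replies: A→Y; B→X; C→X; D→Z.
Only (C, X) has each player best-responding; Nash payoffs (9, 5).
R earns 8 sequentially versus 9 at the Nash outcome: worse off.

worse off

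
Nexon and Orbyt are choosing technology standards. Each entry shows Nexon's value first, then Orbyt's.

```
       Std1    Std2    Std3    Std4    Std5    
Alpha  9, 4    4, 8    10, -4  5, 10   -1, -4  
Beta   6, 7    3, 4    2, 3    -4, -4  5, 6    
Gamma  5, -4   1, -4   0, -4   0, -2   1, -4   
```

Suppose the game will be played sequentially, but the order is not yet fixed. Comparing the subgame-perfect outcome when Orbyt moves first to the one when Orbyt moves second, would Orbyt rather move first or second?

first

If Nexon leads: Orbyt's best replies are Alpha→Std4, Beta→Std1, Gamma→Std4; Nexon's induced payoffs 5, 6, 0; outcome (Beta, Std1), payoffs (6, 7).
If Orbyt leads: Nexon's best replies are Std1→Alpha, Std2→Alpha, Std3→Alpha, Std4→Alpha, Std5→Beta; Orbyt's induced payoffs 4, 8, -4, 10, 6; outcome (Alpha, Std4), payoffs (5, 10).
Orbyt gets 10 moving first and 7 moving second, so Orbyt prefers to move first.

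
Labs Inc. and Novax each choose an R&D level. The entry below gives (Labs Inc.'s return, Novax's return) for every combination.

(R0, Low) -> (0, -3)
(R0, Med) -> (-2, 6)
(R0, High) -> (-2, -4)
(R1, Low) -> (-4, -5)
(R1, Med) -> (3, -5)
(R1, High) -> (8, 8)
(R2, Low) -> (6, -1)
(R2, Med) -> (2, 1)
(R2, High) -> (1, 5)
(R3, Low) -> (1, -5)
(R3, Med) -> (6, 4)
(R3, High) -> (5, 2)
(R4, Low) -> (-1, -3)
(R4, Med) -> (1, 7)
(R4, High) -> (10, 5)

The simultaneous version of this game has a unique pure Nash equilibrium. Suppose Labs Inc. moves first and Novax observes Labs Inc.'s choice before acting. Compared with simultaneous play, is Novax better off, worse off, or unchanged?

better off

Backward induction with Labs Inc. moving first.
- R0 → Novax plays Med (best of -3, 6, -4); Labs Inc. gets -2.
- R1 → Novax plays High (best of -5, -5, 8); Labs Inc. gets 8.
- R2 → Novax plays High (best of -1, 1, 5); Labs Inc. gets 1.
- R3 → Novax plays Med (best of -5, 4, 2); Labs Inc. gets 6.
- R4 → Novax plays Med (best of -3, 7, 5); Labs Inc. gets 1.
Labs Inc.'s induced payoffs are -2, 8, 1, 6, 1, so Labs Inc. commits to R1. Subgame-perfect outcome: (R1, High) with payoffs (8, 8).
Under simultaneous play:
Labs Inc.'s best replies: Low→R2; Med→R3; High→R4.
Novax's best replies: R0→Med; R1→High; R2→High; R3→Med; R4→Med.
The unique mutual best reply is (R3, Med), giving (6, 4).
Novax earns 8 sequentially versus 4 at the Nash outcome: better off.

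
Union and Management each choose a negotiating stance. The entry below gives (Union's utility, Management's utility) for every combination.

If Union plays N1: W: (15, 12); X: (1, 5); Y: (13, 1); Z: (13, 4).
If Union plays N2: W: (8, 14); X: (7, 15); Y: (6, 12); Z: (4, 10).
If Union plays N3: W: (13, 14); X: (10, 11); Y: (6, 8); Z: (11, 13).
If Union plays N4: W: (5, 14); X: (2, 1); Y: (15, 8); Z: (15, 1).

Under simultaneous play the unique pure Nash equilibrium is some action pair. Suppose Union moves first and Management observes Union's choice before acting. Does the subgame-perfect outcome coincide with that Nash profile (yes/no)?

yes

Solve by backward induction (Union leads).
- N1: BR = W, leader payoff 15.
- N2: BR = X, leader payoff 7.
- N3: BR = W, leader payoff 13.
- N4: BR = W, leader payoff 5.
Maximizing over 15, 7, 13, 5, Union chooses N1. Subgame-perfect outcome: (N1, W) with payoffs (15, 12).
Under simultaneous play:
Union's best replies: W→N1; X→N3; Y→N4; Z→N4.
Management's best replies: N1→W; N2→X; N3→W; N4→W.
The unique mutual best reply is (N1, W), giving (15, 12).
Sequential outcome (N1, W) coincides with the Nash profile (N1, W).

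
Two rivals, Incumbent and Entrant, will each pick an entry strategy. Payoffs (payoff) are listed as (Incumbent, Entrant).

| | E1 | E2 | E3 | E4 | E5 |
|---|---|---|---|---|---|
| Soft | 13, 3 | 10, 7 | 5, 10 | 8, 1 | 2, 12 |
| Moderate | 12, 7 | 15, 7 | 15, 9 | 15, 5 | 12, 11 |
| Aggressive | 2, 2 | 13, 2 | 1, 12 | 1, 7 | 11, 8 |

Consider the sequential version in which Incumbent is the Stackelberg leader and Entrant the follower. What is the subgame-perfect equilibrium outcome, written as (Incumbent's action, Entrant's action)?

Solve by backward induction (Incumbent leads).
- Soft: BR = E5, leader payoff 2.
- Moderate: BR = E5, leader payoff 12.
- Aggressive: BR = E3, leader payoff 1.
Incumbent's induced payoffs are 2, 12, 1, so Incumbent commits to Moderate. Subgame-perfect outcome: (Moderate, E5) with payoffs (12, 11).

(Moderate, E5)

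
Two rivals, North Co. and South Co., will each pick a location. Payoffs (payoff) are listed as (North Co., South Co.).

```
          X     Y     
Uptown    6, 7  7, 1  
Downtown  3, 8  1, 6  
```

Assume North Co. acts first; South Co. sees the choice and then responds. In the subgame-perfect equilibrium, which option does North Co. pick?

Work backward from South Co.'s decision.
- Uptown: South Co. compares 7, 1 and picks X; North Co. would get 6.
- Downtown: South Co. compares 8, 6 and picks X; North Co. would get 3.
Among 6, 3, the best is 6 at Uptown. Subgame-perfect outcome: (Uptown, X) with payoffs (6, 7).

Uptown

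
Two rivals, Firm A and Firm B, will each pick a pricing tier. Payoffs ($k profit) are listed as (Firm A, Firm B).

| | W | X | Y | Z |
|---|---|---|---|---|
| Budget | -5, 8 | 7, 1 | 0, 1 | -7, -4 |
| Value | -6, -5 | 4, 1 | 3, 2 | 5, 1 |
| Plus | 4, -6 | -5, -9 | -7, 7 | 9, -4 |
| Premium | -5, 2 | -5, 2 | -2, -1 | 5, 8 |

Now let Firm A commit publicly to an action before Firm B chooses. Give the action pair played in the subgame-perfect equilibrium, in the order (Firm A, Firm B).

Solve by backward induction (Firm A leads).
- Budget: BR = W, leader payoff -5.
- Value: BR = Y, leader payoff 3.
- Plus: BR = Y, leader payoff -7.
- Premium: BR = Z, leader payoff 5.
Among -5, 3, -7, 5, the best is 5 at Premium. Subgame-perfect outcome: (Premium, Z) with payoffs (5, 8).

(Premium, Z)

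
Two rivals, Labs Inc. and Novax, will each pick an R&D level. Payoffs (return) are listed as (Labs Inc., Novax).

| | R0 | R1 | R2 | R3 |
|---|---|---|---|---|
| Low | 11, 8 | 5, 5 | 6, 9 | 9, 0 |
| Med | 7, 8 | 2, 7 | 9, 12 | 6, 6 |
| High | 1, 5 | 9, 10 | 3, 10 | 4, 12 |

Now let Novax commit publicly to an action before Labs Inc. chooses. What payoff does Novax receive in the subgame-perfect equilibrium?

12

Solve by backward induction (Novax leads).
- R0 → Labs Inc. plays Low (best of 11, 7, 1); Novax gets 8.
- R1 → Labs Inc. plays High (best of 5, 2, 9); Novax gets 10.
- R2 → Labs Inc. plays Med (best of 6, 9, 3); Novax gets 12.
- R3 → Labs Inc. plays Low (best of 9, 6, 4); Novax gets 0.
Novax's induced payoffs are 8, 10, 12, 0, so Novax commits to R2. Subgame-perfect outcome: (Med, R2) with payoffs (9, 12).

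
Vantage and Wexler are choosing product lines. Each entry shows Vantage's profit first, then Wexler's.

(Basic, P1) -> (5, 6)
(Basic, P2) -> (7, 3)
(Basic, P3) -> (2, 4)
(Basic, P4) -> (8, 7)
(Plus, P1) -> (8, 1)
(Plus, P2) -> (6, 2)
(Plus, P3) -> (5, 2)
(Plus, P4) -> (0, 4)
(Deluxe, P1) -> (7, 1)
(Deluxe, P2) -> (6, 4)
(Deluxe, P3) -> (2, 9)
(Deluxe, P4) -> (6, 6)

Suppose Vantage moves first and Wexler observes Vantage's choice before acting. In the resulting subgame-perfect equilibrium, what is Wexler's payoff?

Wexler best-responds to each possible Vantage move:
- Basic: Wexler compares 6, 3, 4, 7 and picks P4; Vantage would get 8.
- Plus: Wexler compares 1, 2, 2, 4 and picks P4; Vantage would get 0.
- Deluxe: Wexler compares 1, 4, 9, 6 and picks P3; Vantage would get 2.
Vantage's induced payoffs are 8, 0, 2, so Vantage commits to Basic. Subgame-perfect outcome: (Basic, P4) with payoffs (8, 7).

7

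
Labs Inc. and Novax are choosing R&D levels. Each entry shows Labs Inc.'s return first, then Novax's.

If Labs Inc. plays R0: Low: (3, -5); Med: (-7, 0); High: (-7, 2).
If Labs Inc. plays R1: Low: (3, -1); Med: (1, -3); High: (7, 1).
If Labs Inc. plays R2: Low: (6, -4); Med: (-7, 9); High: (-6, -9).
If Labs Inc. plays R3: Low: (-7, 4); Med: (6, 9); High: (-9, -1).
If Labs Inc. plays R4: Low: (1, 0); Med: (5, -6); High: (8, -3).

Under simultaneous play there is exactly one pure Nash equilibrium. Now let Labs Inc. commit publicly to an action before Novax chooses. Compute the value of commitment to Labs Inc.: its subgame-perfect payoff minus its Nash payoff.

1

Solve by backward induction (Labs Inc. leads).
- R0: Novax compares -5, 0, 2 and picks High; Labs Inc. would get -7.
- R1: Novax compares -1, -3, 1 and picks High; Labs Inc. would get 7.
- R2: Novax compares -4, 9, -9 and picks Med; Labs Inc. would get -7.
- R3: Novax compares 4, 9, -1 and picks Med; Labs Inc. would get 6.
- R4: Novax compares 0, -6, -3 and picks Low; Labs Inc. would get 1.
Among -7, 7, -7, 6, 1, the best is 7 at R1. Subgame-perfect outcome: (R1, High) with payoffs (7, 1).
For the simultaneous game, intersect best replies.
Labs Inc.'s best replies: Low→R2; Med→R3; High→R4.
Novax's best replies: R0→High; R1→High; R2→Med; R3→Med; R4→Low.
Only (R3, Med) has each player best-responding; Nash payoffs (6, 9).
Labs Inc.'s commitment gain: 7 − 6 = 1.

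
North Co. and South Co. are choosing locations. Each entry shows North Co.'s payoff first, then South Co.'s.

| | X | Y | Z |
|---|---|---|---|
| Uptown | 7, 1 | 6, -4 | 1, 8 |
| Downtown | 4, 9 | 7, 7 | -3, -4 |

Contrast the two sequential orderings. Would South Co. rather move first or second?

second

If North Co. leads: South Co.'s best replies are Uptown→Z, Downtown→X; North Co.'s induced payoffs 1, 4; outcome (Downtown, X), payoffs (4, 9).
If South Co. leads: North Co.'s best replies are X→Uptown, Y→Downtown, Z→Uptown; South Co.'s induced payoffs 1, 7, 8; outcome (Uptown, Z), payoffs (1, 8).
South Co. gets 8 moving first and 9 moving second, so South Co. prefers to move second.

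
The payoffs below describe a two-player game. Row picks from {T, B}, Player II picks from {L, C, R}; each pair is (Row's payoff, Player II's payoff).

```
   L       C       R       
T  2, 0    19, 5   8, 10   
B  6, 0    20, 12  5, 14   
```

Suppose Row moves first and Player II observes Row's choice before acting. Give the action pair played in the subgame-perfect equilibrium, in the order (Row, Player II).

(T, R)

Player II best-responds to each possible Row move:
- T: Player II compares 0, 5, 10 and picks R; Row would get 8.
- B: Player II compares 0, 12, 14 and picks R; Row would get 5.
Maximizing over 8, 5, Row chooses T. Subgame-perfect outcome: (T, R) with payoffs (8, 10).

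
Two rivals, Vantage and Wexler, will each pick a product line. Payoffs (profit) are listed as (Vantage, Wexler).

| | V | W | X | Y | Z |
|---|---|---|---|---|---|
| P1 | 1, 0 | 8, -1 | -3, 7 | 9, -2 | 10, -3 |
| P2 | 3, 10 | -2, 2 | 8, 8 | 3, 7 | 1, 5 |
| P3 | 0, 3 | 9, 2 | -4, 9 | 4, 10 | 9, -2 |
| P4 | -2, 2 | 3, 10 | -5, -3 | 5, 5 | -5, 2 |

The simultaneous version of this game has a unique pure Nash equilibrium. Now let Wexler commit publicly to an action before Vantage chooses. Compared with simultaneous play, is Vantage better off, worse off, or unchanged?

Backward induction with Wexler moving first.
- V → Vantage plays P2 (best of 1, 3, 0, -2); Wexler gets 10.
- W → Vantage plays P3 (best of 8, -2, 9, 3); Wexler gets 2.
- X → Vantage plays P2 (best of -3, 8, -4, -5); Wexler gets 8.
- Y → Vantage plays P1 (best of 9, 3, 4, 5); Wexler gets -2.
- Z → Vantage plays P1 (best of 10, 1, 9, -5); Wexler gets -3.
Maximizing over 10, 2, 8, -2, -3, Wexler chooses V. Subgame-perfect outcome: (P2, V) with payoffs (3, 10).
Under simultaneous play:
Vantage's best replies: V→P2; W→P3; X→P2; Y→P1; Z→P1.
Wexler's best replies: P1→X; P2→V; P3→Y; P4→W.
The unique mutual best reply is (P2, V), giving (3, 10).
Vantage earns 3 sequentially versus 3 at the Nash outcome: unchanged.

unchanged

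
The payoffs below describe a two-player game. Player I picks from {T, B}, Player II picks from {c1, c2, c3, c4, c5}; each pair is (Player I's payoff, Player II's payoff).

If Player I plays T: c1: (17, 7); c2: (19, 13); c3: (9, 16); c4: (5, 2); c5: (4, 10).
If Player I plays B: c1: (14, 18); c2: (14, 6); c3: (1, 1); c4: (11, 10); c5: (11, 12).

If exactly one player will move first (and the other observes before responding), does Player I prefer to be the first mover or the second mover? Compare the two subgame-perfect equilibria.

If Player I leads: Player II's best replies are T→c3, B→c1; Player I's induced payoffs 9, 14; outcome (B, c1), payoffs (14, 18).
If Player II leads: Player I's best replies are c1→T, c2→T, c3→T, c4→B, c5→B; Player II's induced payoffs 7, 13, 16, 10, 12; outcome (T, c3), payoffs (9, 16).
Player I gets 14 moving first and 9 moving second, so Player I prefers to move first.

first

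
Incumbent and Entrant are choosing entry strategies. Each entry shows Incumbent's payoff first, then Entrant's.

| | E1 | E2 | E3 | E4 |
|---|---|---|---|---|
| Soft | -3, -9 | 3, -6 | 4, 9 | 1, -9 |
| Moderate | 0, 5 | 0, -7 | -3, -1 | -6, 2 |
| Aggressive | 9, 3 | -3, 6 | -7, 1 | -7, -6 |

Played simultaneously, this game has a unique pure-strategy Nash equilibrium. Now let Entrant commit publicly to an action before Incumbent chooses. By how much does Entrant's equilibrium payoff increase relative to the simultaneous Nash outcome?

Backward induction with Entrant moving first.
- E1 → Incumbent plays Aggressive (best of -3, 0, 9); Entrant gets 3.
- E2 → Incumbent plays Soft (best of 3, 0, -3); Entrant gets -6.
- E3 → Incumbent plays Soft (best of 4, -3, -7); Entrant gets 9.
- E4 → Incumbent plays Soft (best of 1, -6, -7); Entrant gets -9.
Entrant's induced payoffs are 3, -6, 9, -9, so Entrant commits to E3. Subgame-perfect outcome: (Soft, E3) with payoffs (4, 9).
Under simultaneous play:
Incumbent's best replies: E1→Aggressive; E2→Soft; E3→Soft; E4→Soft.
Entrant's best replies: Soft→E3; Moderate→E1; Aggressive→E2.
The unique mutual best reply is (Soft, E3), giving (4, 9).
Entrant's commitment gain: 9 − 9 = 0.

0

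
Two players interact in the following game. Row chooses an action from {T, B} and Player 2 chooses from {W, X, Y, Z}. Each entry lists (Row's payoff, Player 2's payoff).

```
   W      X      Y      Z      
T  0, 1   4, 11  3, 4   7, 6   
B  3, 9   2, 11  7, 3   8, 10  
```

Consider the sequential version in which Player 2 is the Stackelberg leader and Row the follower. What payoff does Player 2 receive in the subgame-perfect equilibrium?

11

Row best-responds to each possible Player 2 move:
- W: BR = B, leader payoff 9.
- X: BR = T, leader payoff 11.
- Y: BR = B, leader payoff 3.
- Z: BR = B, leader payoff 10.
Player 2's induced payoffs are 9, 11, 3, 10, so Player 2 commits to X. Subgame-perfect outcome: (T, X) with payoffs (4, 11).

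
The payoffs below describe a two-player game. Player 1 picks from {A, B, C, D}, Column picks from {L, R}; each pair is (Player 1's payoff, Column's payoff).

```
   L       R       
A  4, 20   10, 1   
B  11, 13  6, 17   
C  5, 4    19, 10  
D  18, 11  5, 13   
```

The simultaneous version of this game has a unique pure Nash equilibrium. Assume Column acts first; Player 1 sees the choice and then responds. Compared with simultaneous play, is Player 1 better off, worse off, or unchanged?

worse off

Backward induction with Column moving first.
- L: Player 1 compares 4, 11, 5, 18 and picks D; Column would get 11.
- R: Player 1 compares 10, 6, 19, 5 and picks C; Column would get 10.
Maximizing over 11, 10, Column chooses L. Subgame-perfect outcome: (D, L) with payoffs (18, 11).
Under simultaneous play:
Player 1's best replies: L→D; R→C.
Column's best replies: A→L; B→R; C→R; D→R.
The unique mutual best reply is (C, R), giving (19, 10).
Player 1 earns 18 sequentially versus 19 at the Nash outcome: worse off.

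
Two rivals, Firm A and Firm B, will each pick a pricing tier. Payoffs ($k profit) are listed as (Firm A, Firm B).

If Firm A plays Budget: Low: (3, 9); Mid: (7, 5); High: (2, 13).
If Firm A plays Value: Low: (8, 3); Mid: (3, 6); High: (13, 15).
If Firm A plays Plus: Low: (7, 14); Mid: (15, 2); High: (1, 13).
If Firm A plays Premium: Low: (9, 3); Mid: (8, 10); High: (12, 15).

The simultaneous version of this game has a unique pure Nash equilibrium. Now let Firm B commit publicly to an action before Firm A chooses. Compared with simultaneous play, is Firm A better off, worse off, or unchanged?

Backward induction with Firm B moving first.
- Low: BR = Premium, leader payoff 3.
- Mid: BR = Plus, leader payoff 2.
- High: BR = Value, leader payoff 15.
Firm B's induced payoffs are 3, 2, 15, so Firm B commits to High. Subgame-perfect outcome: (Value, High) with payoffs (13, 15).
Under simultaneous play:
Firm A's best replies: Low→Premium; Mid→Plus; High→Value.
Firm B's best replies: Budget→High; Value→High; Plus→Low; Premium→High.
Only (Value, High) has each player best-responding; Nash payoffs (13, 15).
Firm A earns 13 sequentially versus 13 at the Nash outcome: unchanged.

unchanged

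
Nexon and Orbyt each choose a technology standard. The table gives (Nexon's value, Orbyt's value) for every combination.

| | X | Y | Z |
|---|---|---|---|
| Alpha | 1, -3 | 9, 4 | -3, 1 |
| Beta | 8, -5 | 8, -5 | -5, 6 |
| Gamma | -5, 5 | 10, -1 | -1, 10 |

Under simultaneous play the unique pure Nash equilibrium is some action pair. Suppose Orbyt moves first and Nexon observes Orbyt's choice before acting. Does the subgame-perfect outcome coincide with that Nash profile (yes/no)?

yes

Nexon best-responds to each possible Orbyt move:
- X → Nexon plays Beta (best of 1, 8, -5); Orbyt gets -5.
- Y → Nexon plays Gamma (best of 9, 8, 10); Orbyt gets -1.
- Z → Nexon plays Gamma (best of -3, -5, -1); Orbyt gets 10.
Maximizing over -5, -1, 10, Orbyt chooses Z. Subgame-perfect outcome: (Gamma, Z) with payoffs (-1, 10).
Under simultaneous play:
Nexon's best replies: X→Beta; Y→Gamma; Z→Gamma.
Orbyt's best replies: Alpha→Y; Beta→Z; Gamma→Z.
Only (Gamma, Z) has each player best-responding; Nash payoffs (-1, 10).
Sequential outcome (Gamma, Z) coincides with the Nash profile (Gamma, Z).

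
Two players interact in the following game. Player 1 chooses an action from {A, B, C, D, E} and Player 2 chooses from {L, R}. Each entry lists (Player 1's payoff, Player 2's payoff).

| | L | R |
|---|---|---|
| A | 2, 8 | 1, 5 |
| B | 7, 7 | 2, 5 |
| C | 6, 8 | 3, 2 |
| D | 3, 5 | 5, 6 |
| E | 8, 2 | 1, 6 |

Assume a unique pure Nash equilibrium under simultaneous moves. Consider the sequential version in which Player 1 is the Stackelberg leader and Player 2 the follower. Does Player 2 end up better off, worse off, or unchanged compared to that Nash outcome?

better off

Player 2 best-responds to each possible Player 1 move:
- A: BR = L, leader payoff 2.
- B: BR = L, leader payoff 7.
- C: BR = L, leader payoff 6.
- D: BR = R, leader payoff 5.
- E: BR = R, leader payoff 1.
Player 1's induced payoffs are 2, 7, 6, 5, 1, so Player 1 commits to B. Subgame-perfect outcome: (B, L) with payoffs (7, 7).
For the simultaneous game, intersect best replies.
Player 1's best replies: L→E; R→D.
Player 2's best replies: A→L; B→L; C→L; D→R; E→R.
Only (D, R) has each player best-responding; Nash payoffs (5, 6).
Player 2 earns 7 sequentially versus 6 at the Nash outcome: better off.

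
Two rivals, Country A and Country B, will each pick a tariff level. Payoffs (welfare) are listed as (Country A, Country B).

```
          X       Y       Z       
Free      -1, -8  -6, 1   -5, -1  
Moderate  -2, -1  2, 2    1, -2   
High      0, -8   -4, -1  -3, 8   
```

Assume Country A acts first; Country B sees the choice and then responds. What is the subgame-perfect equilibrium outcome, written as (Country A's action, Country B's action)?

(Moderate, Y)

Backward induction with Country A moving first.
- Free: BR = Y, leader payoff -6.
- Moderate: BR = Y, leader payoff 2.
- High: BR = Z, leader payoff -3.
Country A's induced payoffs are -6, 2, -3, so Country A commits to Moderate. Subgame-perfect outcome: (Moderate, Y) with payoffs (2, 2).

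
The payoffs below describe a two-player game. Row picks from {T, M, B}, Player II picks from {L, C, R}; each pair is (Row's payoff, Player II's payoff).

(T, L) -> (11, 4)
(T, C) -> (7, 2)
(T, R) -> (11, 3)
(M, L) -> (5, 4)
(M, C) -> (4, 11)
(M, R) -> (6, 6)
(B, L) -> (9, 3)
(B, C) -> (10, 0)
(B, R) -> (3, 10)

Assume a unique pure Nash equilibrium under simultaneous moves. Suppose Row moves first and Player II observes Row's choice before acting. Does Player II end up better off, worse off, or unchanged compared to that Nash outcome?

Solve by backward induction (Row leads).
- T → Player II plays L (best of 4, 2, 3); Row gets 11.
- M → Player II plays C (best of 4, 11, 6); Row gets 4.
- B → Player II plays R (best of 3, 0, 10); Row gets 3.
Among 11, 4, 3, the best is 11 at T. Subgame-perfect outcome: (T, L) with payoffs (11, 4).
For the simultaneous game, intersect best replies.
Row's best replies: L→T; C→B; R→T.
Player II's best replies: T→L; M→C; B→R.
The unique mutual best reply is (T, L), giving (11, 4).
Player II earns 4 sequentially versus 4 at the Nash outcome: unchanged.

unchanged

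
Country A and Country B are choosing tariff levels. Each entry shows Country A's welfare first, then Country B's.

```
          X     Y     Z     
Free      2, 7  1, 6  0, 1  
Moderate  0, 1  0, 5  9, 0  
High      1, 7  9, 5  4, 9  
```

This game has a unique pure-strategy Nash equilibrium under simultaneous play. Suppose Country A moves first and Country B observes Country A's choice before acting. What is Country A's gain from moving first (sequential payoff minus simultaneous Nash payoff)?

2

Work backward from Country B's decision.
- Free → Country B plays X (best of 7, 6, 1); Country A gets 2.
- Moderate → Country B plays Y (best of 1, 5, 0); Country A gets 0.
- High → Country B plays Z (best of 7, 5, 9); Country A gets 4.
Among 2, 0, 4, the best is 4 at High. Subgame-perfect outcome: (High, Z) with payoffs (4, 9).
For the simultaneous game, intersect best replies.
Country A's best replies: X→Free; Y→High; Z→Moderate.
Country B's best replies: Free→X; Moderate→Y; High→Z.
Only (Free, X) has each player best-responding; Nash payoffs (2, 7).
Country A's commitment gain: 4 − 2 = 2.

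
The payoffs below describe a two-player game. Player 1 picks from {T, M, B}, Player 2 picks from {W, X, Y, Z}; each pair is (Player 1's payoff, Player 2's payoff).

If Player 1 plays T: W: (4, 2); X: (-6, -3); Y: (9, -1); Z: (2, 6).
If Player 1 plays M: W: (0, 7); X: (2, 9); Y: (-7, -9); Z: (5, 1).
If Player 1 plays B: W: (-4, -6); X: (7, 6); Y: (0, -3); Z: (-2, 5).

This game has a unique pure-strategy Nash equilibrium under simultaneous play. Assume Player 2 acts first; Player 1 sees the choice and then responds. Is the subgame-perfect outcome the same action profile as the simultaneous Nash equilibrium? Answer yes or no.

yes

Solve by backward induction (Player 2 leads).
- W: Player 1 compares 4, 0, -4 and picks T; Player 2 would get 2.
- X: Player 1 compares -6, 2, 7 and picks B; Player 2 would get 6.
- Y: Player 1 compares 9, -7, 0 and picks T; Player 2 would get -1.
- Z: Player 1 compares 2, 5, -2 and picks M; Player 2 would get 1.
Among 2, 6, -1, 1, the best is 6 at X. Subgame-perfect outcome: (B, X) with payoffs (7, 6).
Under simultaneous play:
Player 1's best replies: W→T; X→B; Y→T; Z→M.
Player 2's best replies: T→Z; M→X; B→X.
Only (B, X) has each player best-responding; Nash payoffs (7, 6).
Sequential outcome (B, X) coincides with the Nash profile (B, X).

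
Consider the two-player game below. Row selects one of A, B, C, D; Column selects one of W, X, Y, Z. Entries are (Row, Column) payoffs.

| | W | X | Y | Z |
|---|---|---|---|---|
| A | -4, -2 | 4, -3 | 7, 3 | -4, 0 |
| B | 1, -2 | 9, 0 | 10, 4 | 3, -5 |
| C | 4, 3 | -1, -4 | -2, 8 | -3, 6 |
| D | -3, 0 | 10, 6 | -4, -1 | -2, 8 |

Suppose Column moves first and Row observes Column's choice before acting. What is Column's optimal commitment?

Work backward from Row's decision.
- W: BR = C, leader payoff 3.
- X: BR = D, leader payoff 6.
- Y: BR = B, leader payoff 4.
- Z: BR = B, leader payoff -5.
Among 3, 6, 4, -5, the best is 6 at X. Subgame-perfect outcome: (D, X) with payoffs (10, 6).

X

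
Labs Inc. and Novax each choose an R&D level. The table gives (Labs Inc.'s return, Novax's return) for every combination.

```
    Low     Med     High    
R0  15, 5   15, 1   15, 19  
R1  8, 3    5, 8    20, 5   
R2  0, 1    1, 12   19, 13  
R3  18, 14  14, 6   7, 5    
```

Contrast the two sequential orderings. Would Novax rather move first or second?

first

If Labs Inc. leads: Novax's best replies are R0→High, R1→Med, R2→High, R3→Low; Labs Inc.'s induced payoffs 15, 5, 19, 18; outcome (R2, High), payoffs (19, 13).
If Novax leads: Labs Inc.'s best replies are Low→R3, Med→R0, High→R1; Novax's induced payoffs 14, 1, 5; outcome (R3, Low), payoffs (18, 14).
Novax gets 14 moving first and 13 moving second, so Novax prefers to move first.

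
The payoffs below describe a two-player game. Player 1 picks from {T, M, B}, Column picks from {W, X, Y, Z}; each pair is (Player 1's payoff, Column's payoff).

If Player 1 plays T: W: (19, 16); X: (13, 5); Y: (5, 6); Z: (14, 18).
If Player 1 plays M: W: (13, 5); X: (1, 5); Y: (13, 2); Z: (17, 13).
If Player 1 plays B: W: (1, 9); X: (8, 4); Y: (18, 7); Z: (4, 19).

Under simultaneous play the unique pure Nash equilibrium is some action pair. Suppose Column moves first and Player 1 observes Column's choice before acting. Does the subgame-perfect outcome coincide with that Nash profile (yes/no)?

no

Backward induction with Column moving first.
- W: BR = T, leader payoff 16.
- X: BR = T, leader payoff 5.
- Y: BR = B, leader payoff 7.
- Z: BR = M, leader payoff 13.
Column's induced payoffs are 16, 5, 7, 13, so Column commits to W. Subgame-perfect outcome: (T, W) with payoffs (19, 16).
For the simultaneous game, intersect best replies.
Player 1's best replies: W→T; X→T; Y→B; Z→M.
Column's best replies: T→Z; M→Z; B→Z.
Only (M, Z) has each player best-responding; Nash payoffs (17, 13).
Sequential outcome (T, W) differs from the Nash profile (M, Z).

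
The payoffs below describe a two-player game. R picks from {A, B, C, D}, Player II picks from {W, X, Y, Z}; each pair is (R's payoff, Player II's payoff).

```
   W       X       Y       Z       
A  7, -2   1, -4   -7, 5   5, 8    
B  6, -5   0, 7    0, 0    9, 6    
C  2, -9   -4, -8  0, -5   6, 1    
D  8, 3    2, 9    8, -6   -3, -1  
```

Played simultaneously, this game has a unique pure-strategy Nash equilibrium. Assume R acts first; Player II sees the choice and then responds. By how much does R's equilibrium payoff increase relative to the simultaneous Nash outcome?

Solve by backward induction (R leads).
- A: BR = Z, leader payoff 5.
- B: BR = X, leader payoff 0.
- C: BR = Z, leader payoff 6.
- D: BR = X, leader payoff 2.
R's induced payoffs are 5, 0, 6, 2, so R commits to C. Subgame-perfect outcome: (C, Z) with payoffs (6, 1).
Now find the simultaneous Nash equilibrium.
R's best replies: W→D; X→D; Y→D; Z→B.
Player II's best replies: A→Z; B→X; C→Z; D→X.
Only (D, X) has each player best-responding; Nash payoffs (2, 9).
R's commitment gain: 6 − 2 = 4.

4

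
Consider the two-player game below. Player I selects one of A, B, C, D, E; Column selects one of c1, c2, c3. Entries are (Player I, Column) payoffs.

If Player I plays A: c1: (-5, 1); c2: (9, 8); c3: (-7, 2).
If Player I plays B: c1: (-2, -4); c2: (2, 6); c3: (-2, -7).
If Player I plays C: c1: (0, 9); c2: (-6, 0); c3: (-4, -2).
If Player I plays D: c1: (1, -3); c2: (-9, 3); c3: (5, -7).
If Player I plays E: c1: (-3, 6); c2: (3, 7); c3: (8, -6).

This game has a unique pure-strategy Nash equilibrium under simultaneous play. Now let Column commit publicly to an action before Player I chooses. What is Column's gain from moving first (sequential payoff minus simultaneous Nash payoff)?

0

Player I best-responds to each possible Column move:
- c1 → Player I plays D (best of -5, -2, 0, 1, -3); Column gets -3.
- c2 → Player I plays A (best of 9, 2, -6, -9, 3); Column gets 8.
- c3 → Player I plays E (best of -7, -2, -4, 5, 8); Column gets -6.
Among -3, 8, -6, the best is 8 at c2. Subgame-perfect outcome: (A, c2) with payoffs (9, 8).
For the simultaneous game, intersect best replies.
Player I's best replies: c1→D; c2→A; c3→E.
Column's best replies: A→c2; B→c2; C→c1; D→c2; E→c2.
The unique mutual best reply is (A, c2), giving (9, 8).
Column's commitment gain: 8 − 8 = 0.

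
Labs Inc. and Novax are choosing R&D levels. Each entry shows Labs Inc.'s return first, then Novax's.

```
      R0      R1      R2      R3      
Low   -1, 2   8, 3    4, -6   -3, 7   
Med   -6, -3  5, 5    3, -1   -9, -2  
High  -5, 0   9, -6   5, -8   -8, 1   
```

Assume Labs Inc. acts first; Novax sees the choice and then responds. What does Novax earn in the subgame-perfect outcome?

5

Novax best-responds to each possible Labs Inc. move:
- Low: BR = R3, leader payoff -3.
- Med: BR = R1, leader payoff 5.
- High: BR = R3, leader payoff -8.
Among -3, 5, -8, the best is 5 at Med. Subgame-perfect outcome: (Med, R1) with payoffs (5, 5).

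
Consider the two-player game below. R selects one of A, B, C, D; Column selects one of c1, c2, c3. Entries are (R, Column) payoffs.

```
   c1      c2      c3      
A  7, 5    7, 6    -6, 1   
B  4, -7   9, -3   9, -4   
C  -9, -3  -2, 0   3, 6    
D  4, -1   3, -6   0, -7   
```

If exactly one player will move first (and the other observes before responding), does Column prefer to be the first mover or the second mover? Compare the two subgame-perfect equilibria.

If R leads: Column's best replies are A→c2, B→c2, C→c3, D→c1; R's induced payoffs 7, 9, 3, 4; outcome (B, c2), payoffs (9, -3).
If Column leads: R's best replies are c1→A, c2→B, c3→B; Column's induced payoffs 5, -3, -4; outcome (A, c1), payoffs (7, 5).
Column gets 5 moving first and -3 moving second, so Column prefers to move first.

first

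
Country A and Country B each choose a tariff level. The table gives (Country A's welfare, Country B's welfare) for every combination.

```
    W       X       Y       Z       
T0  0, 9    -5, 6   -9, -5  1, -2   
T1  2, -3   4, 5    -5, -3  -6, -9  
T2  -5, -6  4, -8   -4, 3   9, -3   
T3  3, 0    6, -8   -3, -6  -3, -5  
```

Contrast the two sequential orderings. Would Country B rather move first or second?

second

If Country A leads: Country B's best replies are T0→W, T1→X, T2→Y, T3→W; Country A's induced payoffs 0, 4, -4, 3; outcome (T1, X), payoffs (4, 5).
If Country B leads: Country A's best replies are W→T3, X→T3, Y→T3, Z→T2; Country B's induced payoffs 0, -8, -6, -3; outcome (T3, W), payoffs (3, 0).
Country B gets 0 moving first and 5 moving second, so Country B prefers to move second.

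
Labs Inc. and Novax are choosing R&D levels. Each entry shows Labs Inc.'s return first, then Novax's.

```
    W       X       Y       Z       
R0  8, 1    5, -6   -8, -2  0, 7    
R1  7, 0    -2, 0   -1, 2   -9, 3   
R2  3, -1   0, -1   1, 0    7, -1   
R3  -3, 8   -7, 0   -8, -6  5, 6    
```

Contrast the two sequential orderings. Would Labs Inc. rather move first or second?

If Labs Inc. leads: Novax's best replies are R0→Z, R1→Z, R2→Y, R3→W; Labs Inc.'s induced payoffs 0, -9, 1, -3; outcome (R2, Y), payoffs (1, 0).
If Novax leads: Labs Inc.'s best replies are W→R0, X→R0, Y→R2, Z→R2; Novax's induced payoffs 1, -6, 0, -1; outcome (R0, W), payoffs (8, 1).
Labs Inc. gets 1 moving first and 8 moving second, so Labs Inc. prefers to move second.

second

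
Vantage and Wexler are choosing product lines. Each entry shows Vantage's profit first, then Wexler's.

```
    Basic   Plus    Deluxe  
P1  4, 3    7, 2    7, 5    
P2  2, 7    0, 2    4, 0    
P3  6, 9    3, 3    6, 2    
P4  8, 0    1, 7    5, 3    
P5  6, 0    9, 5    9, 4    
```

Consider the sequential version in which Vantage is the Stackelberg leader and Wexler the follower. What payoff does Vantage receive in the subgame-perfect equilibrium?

Backward induction with Vantage moving first.
- P1 → Wexler plays Deluxe (best of 3, 2, 5); Vantage gets 7.
- P2 → Wexler plays Basic (best of 7, 2, 0); Vantage gets 2.
- P3 → Wexler plays Basic (best of 9, 3, 2); Vantage gets 6.
- P4 → Wexler plays Plus (best of 0, 7, 3); Vantage gets 1.
- P5 → Wexler plays Plus (best of 0, 5, 4); Vantage gets 9.
Maximizing over 7, 2, 6, 1, 9, Vantage chooses P5. Subgame-perfect outcome: (P5, Plus) with payoffs (9, 5).

9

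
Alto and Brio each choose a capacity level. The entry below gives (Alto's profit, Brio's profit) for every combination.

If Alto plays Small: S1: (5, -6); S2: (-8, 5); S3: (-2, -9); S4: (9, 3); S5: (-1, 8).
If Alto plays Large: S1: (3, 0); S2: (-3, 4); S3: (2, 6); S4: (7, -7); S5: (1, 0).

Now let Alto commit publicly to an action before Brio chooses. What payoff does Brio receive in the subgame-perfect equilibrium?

Backward induction with Alto moving first.
- Small → Brio plays S5 (best of -6, 5, -9, 3, 8); Alto gets -1.
- Large → Brio plays S3 (best of 0, 4, 6, -7, 0); Alto gets 2.
Among -1, 2, the best is 2 at Large. Subgame-perfect outcome: (Large, S3) with payoffs (2, 6).

6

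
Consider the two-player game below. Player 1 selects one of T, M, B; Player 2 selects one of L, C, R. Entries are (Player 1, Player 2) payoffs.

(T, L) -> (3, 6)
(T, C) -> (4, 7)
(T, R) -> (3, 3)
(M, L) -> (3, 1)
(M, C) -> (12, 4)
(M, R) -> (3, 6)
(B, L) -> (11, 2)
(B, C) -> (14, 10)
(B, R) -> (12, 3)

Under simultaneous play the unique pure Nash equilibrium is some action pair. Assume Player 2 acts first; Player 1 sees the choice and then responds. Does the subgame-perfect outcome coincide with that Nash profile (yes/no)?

Solve by backward induction (Player 2 leads).
- L: BR = B, leader payoff 2.
- C: BR = B, leader payoff 10.
- R: BR = B, leader payoff 3.
Among 2, 10, 3, the best is 10 at C. Subgame-perfect outcome: (B, C) with payoffs (14, 10).
For the simultaneous game, intersect best replies.
Player 1's best replies: L→B; C→B; R→B.
Player 2's best replies: T→C; M→R; B→C.
The unique mutual best reply is (B, C), giving (14, 10).
Sequential outcome (B, C) coincides with the Nash profile (B, C).

yes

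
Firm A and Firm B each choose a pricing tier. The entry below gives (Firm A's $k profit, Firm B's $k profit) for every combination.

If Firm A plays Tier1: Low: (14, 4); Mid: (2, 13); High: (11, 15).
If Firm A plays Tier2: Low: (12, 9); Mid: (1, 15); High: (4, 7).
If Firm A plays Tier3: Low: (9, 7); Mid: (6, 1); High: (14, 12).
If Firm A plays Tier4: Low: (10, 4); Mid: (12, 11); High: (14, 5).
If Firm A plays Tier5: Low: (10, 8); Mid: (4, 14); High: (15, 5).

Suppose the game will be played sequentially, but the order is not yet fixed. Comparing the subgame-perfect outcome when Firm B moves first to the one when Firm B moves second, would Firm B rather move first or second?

If Firm A leads: Firm B's best replies are Tier1→High, Tier2→Mid, Tier3→High, Tier4→Mid, Tier5→Mid; Firm A's induced payoffs 11, 1, 14, 12, 4; outcome (Tier3, High), payoffs (14, 12).
If Firm B leads: Firm A's best replies are Low→Tier1, Mid→Tier4, High→Tier5; Firm B's induced payoffs 4, 11, 5; outcome (Tier4, Mid), payoffs (12, 11).
Firm B gets 11 moving first and 12 moving second, so Firm B prefers to move second.

second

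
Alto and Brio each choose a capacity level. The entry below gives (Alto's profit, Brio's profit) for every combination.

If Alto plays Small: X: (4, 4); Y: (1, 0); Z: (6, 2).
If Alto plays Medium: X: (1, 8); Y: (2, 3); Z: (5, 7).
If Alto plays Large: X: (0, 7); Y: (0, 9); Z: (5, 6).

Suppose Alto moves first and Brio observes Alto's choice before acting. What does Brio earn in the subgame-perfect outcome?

Work backward from Brio's decision.
- Small → Brio plays X (best of 4, 0, 2); Alto gets 4.
- Medium → Brio plays X (best of 8, 3, 7); Alto gets 1.
- Large → Brio plays Y (best of 7, 9, 6); Alto gets 0.
Among 4, 1, 0, the best is 4 at Small. Subgame-perfect outcome: (Small, X) with payoffs (4, 4).

4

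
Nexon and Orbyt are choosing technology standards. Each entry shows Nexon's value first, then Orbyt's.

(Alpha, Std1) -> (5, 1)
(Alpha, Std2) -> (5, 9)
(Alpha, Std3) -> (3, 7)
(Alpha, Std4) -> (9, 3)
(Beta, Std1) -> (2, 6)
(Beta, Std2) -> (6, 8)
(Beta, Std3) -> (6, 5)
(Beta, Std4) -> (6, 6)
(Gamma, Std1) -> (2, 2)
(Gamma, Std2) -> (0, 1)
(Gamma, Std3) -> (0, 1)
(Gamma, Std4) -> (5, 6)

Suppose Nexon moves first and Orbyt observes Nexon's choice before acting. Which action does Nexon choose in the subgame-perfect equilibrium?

Beta

Work backward from Orbyt's decision.
- Alpha: BR = Std2, leader payoff 5.
- Beta: BR = Std2, leader payoff 6.
- Gamma: BR = Std4, leader payoff 5.
Nexon's induced payoffs are 5, 6, 5, so Nexon commits to Beta. Subgame-perfect outcome: (Beta, Std2) with payoffs (6, 8).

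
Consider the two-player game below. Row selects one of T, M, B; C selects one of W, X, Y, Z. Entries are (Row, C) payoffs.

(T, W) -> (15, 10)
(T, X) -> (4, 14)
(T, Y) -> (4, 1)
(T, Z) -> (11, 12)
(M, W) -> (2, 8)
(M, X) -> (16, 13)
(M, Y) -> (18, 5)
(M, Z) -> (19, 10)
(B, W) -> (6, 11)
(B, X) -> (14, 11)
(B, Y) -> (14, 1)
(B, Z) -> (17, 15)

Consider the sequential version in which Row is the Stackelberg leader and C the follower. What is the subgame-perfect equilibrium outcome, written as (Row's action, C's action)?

Backward induction with Row moving first.
- T: C compares 10, 14, 1, 12 and picks X; Row would get 4.
- M: C compares 8, 13, 5, 10 and picks X; Row would get 16.
- B: C compares 11, 11, 1, 15 and picks Z; Row would get 17.
Among 4, 16, 17, the best is 17 at B. Subgame-perfect outcome: (B, Z) with payoffs (17, 15).

(B, Z)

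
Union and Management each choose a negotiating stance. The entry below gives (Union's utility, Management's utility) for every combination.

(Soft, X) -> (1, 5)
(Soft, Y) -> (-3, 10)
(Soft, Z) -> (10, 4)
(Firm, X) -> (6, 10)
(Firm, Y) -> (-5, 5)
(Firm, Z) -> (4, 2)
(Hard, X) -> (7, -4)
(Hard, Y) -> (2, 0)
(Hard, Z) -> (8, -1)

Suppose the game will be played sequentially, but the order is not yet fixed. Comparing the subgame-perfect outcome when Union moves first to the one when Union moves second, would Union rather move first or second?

If Union leads: Management's best replies are Soft→Y, Firm→X, Hard→Y; Union's induced payoffs -3, 6, 2; outcome (Firm, X), payoffs (6, 10).
If Management leads: Union's best replies are X→Hard, Y→Hard, Z→Soft; Management's induced payoffs -4, 0, 4; outcome (Soft, Z), payoffs (10, 4).
Union gets 6 moving first and 10 moving second, so Union prefers to move second.

second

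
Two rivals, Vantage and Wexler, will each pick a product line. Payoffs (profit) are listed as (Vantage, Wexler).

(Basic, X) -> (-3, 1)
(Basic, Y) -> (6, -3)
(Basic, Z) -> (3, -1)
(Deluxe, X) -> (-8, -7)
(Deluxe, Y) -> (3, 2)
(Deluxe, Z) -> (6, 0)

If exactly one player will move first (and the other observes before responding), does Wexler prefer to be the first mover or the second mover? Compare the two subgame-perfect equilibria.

second

If Vantage leads: Wexler's best replies are Basic→X, Deluxe→Y; Vantage's induced payoffs -3, 3; outcome (Deluxe, Y), payoffs (3, 2).
If Wexler leads: Vantage's best replies are X→Basic, Y→Basic, Z→Deluxe; Wexler's induced payoffs 1, -3, 0; outcome (Basic, X), payoffs (-3, 1).
Wexler gets 1 moving first and 2 moving second, so Wexler prefers to move second.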